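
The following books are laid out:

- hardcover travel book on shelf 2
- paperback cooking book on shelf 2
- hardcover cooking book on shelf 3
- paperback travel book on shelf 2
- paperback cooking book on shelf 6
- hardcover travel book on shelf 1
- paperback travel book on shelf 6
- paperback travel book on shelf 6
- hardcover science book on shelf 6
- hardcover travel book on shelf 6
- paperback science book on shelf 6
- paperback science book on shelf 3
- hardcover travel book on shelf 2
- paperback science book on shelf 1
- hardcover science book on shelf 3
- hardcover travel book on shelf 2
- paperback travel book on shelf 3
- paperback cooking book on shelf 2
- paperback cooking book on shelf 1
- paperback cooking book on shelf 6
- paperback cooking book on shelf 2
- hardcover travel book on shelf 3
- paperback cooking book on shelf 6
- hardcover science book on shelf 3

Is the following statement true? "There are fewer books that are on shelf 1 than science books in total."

True

books on shelf 1: 3.
science books: 6.
The claim requires 3 < 6, which holds.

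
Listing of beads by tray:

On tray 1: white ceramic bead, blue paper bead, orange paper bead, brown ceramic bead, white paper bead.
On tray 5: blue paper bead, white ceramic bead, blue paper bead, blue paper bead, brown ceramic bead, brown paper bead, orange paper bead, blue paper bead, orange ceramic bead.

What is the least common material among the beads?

ceramic

Counts by material: paper 9, ceramic 5.
The minimum is 5, held uniquely by ceramic.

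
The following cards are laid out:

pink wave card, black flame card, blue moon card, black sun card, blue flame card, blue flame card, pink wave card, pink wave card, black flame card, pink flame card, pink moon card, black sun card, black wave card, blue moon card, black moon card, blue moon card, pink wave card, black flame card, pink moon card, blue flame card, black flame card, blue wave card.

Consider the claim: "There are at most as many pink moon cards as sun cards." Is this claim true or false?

True

There are 2 pink moon cards.
There are 2 sun cards.
The claim requires 2 ≤ 2, which holds.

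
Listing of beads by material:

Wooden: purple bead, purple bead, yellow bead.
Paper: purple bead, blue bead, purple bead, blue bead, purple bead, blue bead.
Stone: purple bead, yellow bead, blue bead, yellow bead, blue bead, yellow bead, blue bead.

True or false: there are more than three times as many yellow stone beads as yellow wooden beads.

There are 3 yellow stone beads.
There is 1 yellow wooden bead.
The claim requires 3 > 3 × 1 = 3, which does not hold.

False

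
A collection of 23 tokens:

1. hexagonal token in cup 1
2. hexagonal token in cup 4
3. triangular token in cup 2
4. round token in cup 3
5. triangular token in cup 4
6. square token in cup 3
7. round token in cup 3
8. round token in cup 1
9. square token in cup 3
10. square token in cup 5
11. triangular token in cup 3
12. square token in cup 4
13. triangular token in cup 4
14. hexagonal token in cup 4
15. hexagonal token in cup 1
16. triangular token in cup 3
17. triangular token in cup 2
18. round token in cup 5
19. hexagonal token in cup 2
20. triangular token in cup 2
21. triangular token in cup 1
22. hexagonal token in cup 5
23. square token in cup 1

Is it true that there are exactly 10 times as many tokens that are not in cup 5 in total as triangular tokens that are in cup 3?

|tokens that are not in cup 5| = 20.
|triangular tokens in cup 3| = 2.
The claim requires 20 = 10 × 2 = 20, which holds.

True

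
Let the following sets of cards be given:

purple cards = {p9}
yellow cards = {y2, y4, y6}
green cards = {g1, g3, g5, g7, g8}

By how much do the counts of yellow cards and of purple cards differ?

yellow cards: 3. purple cards: 1.
|3 − 1| = 3 − 1 = 2.

2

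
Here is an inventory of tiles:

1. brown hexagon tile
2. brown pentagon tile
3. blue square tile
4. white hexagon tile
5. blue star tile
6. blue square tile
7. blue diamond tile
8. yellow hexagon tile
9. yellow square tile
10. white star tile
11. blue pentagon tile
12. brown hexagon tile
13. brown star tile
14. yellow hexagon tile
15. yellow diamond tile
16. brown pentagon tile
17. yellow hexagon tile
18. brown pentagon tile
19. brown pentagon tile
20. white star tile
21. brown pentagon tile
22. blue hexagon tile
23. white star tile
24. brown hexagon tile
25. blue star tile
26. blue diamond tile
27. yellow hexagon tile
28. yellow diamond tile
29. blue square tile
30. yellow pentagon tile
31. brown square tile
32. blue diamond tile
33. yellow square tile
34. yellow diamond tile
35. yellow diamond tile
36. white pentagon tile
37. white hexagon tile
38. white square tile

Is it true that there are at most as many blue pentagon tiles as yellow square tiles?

There is 1 blue pentagon tile.
There are 2 yellow square tiles.
The claim requires 1 ≤ 2, which holds.

True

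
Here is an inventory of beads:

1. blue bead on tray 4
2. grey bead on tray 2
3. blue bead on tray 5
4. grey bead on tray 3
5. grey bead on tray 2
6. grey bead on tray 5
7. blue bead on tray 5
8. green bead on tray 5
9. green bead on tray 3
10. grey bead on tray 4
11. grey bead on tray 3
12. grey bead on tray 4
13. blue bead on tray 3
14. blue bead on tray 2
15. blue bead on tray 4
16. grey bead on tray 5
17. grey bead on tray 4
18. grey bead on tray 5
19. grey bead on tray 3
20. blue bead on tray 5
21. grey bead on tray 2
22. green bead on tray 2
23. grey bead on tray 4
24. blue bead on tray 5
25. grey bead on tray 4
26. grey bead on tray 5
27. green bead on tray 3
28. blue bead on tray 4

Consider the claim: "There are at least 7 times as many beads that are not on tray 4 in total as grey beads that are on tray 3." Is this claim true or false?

|beads that are not on tray 4| = 20.
|grey beads on tray 3| = 3.
The claim requires 20 ≥ 7 × 3 = 21, which does not hold.

False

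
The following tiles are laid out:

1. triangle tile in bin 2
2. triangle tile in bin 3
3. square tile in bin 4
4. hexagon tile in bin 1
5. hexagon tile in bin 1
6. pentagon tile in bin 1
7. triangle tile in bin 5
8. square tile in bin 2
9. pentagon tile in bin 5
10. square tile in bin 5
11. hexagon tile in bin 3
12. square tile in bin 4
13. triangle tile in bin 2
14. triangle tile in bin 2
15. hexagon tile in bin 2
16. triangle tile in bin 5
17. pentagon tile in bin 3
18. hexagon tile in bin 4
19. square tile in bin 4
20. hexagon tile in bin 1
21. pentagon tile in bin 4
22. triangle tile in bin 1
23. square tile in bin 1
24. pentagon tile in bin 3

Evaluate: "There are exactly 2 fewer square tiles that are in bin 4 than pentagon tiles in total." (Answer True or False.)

There are 3 square tiles in bin 4.
There are 5 pentagon tiles.
The claim requires 5 − 3 (= 2) to equal 2, which holds.

True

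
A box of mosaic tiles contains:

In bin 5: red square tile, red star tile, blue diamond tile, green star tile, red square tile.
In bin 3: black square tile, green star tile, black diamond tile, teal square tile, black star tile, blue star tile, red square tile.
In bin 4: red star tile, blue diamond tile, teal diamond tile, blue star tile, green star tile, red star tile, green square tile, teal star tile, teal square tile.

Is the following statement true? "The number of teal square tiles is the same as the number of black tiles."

|teal square tiles| = 2.
|black tiles| = 3.
The claim requires 2 = 3, which does not hold.

False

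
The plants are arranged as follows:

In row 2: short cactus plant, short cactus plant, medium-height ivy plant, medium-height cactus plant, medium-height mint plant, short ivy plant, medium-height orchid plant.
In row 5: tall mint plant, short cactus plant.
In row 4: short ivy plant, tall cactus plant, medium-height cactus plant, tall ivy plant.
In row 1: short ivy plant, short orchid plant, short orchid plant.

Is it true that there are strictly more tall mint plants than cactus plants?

|tall mint plants| = 1.
|cactus plants| = 6.
The claim requires 1 > 6, which does not hold.

False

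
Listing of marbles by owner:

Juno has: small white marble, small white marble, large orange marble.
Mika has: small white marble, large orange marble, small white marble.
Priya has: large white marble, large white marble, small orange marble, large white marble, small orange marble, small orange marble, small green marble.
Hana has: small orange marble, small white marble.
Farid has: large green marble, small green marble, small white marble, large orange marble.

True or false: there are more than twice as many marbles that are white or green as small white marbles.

There are 12 marbles that are white or green.
There are 6 small white marbles.
The claim requires 12 > 2 × 6 = 12, which does not hold.

False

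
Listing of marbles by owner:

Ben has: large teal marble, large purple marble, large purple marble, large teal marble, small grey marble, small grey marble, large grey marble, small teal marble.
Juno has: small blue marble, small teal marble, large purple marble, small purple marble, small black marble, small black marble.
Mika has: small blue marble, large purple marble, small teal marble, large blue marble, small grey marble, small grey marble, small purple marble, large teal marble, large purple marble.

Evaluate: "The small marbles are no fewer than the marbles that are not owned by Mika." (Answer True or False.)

There are 13 small marbles.
Count of marbles that are not owned by Mika: 14.
The claim requires 13 ≥ 14, which does not hold.

False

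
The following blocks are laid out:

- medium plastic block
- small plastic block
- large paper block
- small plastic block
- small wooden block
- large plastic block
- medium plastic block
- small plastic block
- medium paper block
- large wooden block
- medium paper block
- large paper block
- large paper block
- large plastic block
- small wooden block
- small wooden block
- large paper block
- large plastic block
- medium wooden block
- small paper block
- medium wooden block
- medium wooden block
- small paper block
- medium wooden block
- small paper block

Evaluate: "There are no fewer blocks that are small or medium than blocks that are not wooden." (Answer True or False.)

blocks that are small or medium: 17.
blocks that are not wooden: 17.
The claim requires 17 ≥ 17, which holds.

True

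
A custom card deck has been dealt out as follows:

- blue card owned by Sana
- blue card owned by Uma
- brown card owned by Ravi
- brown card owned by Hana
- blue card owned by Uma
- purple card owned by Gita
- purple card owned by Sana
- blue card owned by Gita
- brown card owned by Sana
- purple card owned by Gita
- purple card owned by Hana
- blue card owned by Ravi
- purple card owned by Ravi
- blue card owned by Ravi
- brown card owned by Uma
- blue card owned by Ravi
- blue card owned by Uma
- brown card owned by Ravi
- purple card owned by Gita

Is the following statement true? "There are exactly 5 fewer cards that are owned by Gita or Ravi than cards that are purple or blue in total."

False

Count of cards owned by Gita or Ravi: 10.
There are 14 cards that are purple or blue.
The claim requires 14 − 10 (= 4) to equal 5, which does not hold.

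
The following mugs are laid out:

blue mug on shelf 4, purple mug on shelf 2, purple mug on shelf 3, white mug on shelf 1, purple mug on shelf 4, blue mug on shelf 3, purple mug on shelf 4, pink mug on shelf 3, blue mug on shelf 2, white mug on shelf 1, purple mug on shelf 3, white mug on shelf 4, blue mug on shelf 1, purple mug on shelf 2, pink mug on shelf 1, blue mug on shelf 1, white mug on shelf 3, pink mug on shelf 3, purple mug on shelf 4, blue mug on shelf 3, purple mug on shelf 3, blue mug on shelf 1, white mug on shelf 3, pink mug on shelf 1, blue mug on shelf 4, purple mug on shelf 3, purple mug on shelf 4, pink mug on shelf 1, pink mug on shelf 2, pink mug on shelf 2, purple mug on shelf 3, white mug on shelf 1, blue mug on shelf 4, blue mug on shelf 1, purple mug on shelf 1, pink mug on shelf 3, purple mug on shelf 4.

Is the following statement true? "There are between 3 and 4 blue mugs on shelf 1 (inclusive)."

blue mugs on shelf 1: 4.
The claim requires 3 ≤ 4 ≤ 4, which holds.

True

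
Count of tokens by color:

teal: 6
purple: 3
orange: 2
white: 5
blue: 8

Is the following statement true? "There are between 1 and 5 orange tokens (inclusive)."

True

|orange tokens| = 2.
The claim requires 1 ≤ 2 ≤ 5, which holds.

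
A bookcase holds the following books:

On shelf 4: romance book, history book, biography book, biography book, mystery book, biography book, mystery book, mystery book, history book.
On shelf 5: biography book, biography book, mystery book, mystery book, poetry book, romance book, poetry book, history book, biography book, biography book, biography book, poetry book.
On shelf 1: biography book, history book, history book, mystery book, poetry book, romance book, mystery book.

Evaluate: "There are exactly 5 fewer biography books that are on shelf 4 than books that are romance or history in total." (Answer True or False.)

There are 3 biography books on shelf 4.
There are 8 books that are romance or history.
The claim requires 8 − 3 (= 5) to equal 5, which holds.

True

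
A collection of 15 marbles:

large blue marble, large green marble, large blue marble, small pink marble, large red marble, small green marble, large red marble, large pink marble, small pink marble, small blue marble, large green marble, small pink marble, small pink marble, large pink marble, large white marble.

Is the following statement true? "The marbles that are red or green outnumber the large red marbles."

|marbles that are red or green| = 5.
|large red marbles| = 2.
The claim requires 5 > 2, which holds.

True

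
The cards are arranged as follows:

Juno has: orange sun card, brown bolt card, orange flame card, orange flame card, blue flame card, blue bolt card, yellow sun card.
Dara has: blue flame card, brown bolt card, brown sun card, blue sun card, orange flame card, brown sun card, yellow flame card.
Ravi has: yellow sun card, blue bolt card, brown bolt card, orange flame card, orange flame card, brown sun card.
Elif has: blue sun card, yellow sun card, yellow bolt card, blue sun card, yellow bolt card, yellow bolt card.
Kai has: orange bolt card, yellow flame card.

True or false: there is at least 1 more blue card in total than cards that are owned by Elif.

True

|blue cards| = 7.
|cards owned by Elif| = 6.
The claim requires 7 − 6 = 1 ≥ 1, which holds.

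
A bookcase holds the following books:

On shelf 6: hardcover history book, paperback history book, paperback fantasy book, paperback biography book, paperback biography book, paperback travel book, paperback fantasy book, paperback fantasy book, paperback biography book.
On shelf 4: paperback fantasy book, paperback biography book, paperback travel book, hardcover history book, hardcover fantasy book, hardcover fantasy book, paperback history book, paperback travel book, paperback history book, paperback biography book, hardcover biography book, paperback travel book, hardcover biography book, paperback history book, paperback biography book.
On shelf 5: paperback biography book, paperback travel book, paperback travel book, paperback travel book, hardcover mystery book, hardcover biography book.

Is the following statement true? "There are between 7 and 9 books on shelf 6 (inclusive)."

True

|books on shelf 6| = 9.
The claim requires 7 ≤ 9 ≤ 9, which holds.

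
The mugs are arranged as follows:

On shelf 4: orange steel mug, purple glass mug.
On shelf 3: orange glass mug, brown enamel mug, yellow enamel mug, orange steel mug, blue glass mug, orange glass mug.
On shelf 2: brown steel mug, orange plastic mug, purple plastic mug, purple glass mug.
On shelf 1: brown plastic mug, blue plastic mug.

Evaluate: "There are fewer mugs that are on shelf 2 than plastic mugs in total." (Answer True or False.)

There are 4 mugs on shelf 2.
There are 4 plastic mugs.
The claim requires 4 < 4, which does not hold.

False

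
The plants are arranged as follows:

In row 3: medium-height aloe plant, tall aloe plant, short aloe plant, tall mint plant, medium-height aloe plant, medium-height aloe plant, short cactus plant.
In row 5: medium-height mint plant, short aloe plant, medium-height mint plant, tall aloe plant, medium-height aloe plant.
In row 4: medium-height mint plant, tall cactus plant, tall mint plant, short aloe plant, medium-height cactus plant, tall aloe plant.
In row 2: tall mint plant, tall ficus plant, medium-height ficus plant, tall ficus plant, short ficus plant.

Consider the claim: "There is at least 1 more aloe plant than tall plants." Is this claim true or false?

|aloe plants| = 10.
|tall plants| = 9.
The claim requires 10 − 9 = 1 ≥ 1, which holds.

True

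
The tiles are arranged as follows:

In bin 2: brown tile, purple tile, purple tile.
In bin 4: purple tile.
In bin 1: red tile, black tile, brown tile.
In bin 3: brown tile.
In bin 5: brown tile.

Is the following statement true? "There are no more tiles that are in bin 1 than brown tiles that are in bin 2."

False

tiles in bin 1: 3.
brown tiles in bin 2: 1.
The claim requires 3 ≤ 1, which does not hold.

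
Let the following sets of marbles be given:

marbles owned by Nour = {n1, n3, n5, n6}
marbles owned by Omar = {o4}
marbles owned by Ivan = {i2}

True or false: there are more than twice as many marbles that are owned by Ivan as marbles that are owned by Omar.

|marbles owned by Ivan| = 1.
|marbles owned by Omar| = 1.
The claim requires 1 > 2 × 1 = 2, which does not hold.

False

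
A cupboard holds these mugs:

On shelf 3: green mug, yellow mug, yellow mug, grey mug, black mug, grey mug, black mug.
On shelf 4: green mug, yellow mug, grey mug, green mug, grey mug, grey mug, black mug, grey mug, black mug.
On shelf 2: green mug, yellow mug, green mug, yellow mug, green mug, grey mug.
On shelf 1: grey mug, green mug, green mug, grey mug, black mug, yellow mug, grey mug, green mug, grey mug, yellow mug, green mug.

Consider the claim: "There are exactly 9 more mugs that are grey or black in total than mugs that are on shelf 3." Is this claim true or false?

mugs that are grey or black: 16.
mugs on shelf 3: 7.
The claim requires 16 − 7 (= 9) to equal 9, which holds.

True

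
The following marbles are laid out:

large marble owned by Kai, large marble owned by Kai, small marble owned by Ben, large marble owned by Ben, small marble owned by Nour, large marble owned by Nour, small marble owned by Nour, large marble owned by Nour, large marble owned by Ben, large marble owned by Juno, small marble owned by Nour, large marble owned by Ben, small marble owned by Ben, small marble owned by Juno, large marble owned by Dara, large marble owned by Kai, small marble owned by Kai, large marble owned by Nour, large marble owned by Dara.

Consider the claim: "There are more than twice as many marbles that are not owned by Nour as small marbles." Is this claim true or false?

marbles that are not owned by Nour: 13.
small marbles: 7.
The claim requires 13 > 2 × 7 = 14, which does not hold.

False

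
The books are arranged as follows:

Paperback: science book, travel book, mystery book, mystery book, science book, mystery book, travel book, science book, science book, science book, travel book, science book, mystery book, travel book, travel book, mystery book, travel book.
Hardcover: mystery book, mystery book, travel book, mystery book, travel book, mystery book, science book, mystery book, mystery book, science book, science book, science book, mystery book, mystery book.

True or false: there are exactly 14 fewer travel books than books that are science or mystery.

False

travel books: 8.
books that are science or mystery: 23.
The claim requires 23 − 8 (= 15) to equal 14, which does not hold.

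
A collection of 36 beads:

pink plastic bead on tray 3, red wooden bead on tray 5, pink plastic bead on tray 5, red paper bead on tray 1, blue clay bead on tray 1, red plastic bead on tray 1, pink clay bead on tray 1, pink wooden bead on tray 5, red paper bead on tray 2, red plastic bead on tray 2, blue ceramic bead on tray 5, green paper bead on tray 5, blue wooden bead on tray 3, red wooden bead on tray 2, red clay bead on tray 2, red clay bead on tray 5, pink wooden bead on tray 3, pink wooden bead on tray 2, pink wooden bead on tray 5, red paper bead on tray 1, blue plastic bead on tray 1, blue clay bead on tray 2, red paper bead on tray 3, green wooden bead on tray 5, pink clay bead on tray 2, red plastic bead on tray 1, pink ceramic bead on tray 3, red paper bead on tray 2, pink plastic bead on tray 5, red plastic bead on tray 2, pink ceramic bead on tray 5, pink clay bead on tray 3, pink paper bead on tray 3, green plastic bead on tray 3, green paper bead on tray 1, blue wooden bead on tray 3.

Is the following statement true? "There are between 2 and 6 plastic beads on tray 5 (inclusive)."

True

|plastic beads on tray 5| = 2.
The claim requires 2 ≤ 2 ≤ 6, which holds.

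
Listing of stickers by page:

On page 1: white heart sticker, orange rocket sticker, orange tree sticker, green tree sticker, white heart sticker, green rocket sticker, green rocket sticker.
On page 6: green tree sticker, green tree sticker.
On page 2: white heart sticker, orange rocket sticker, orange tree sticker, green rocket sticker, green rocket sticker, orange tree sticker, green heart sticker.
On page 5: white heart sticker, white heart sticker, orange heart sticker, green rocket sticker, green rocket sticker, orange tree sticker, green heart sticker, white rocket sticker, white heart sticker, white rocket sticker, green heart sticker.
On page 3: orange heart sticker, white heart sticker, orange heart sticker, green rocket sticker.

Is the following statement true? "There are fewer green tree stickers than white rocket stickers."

green tree stickers: 3.
white rocket stickers: 2.
The claim requires 3 < 2, which does not hold.

False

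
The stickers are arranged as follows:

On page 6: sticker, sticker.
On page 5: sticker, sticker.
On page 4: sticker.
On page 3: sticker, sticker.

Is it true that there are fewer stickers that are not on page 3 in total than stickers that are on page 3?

False

|stickers that are not on page 3| = 5.
|stickers on page 3| = 2.
The claim requires 5 < 2, which does not hold.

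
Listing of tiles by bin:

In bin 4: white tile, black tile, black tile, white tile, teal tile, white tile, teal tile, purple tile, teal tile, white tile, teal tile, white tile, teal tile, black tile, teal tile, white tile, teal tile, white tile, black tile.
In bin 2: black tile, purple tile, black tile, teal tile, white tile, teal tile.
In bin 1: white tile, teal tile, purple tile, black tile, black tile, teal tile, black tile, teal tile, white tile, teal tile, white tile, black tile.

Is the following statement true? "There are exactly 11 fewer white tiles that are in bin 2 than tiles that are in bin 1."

white tiles in bin 2: 1.
tiles in bin 1: 12.
The claim requires 12 − 1 (= 11) to equal 11, which holds.

True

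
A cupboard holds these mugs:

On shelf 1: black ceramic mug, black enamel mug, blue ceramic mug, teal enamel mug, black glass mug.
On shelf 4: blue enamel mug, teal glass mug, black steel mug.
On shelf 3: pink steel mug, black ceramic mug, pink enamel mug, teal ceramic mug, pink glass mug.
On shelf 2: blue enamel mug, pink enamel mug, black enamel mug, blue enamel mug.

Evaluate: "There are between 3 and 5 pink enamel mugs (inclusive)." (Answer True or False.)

pink enamel mugs: 2.
The claim requires 3 ≤ 2 ≤ 5, which does not hold.

False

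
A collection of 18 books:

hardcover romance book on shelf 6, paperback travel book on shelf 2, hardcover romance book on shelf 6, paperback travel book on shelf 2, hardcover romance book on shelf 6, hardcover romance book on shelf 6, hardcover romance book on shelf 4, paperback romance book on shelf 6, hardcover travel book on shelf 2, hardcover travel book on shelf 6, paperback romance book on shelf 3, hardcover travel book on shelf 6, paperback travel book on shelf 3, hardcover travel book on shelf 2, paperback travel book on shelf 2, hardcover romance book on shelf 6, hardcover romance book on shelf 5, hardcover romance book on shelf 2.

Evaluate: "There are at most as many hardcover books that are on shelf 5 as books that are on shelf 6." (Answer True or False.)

hardcover books on shelf 5: 1.
books on shelf 6: 8.
The claim requires 1 ≤ 8, which holds.

True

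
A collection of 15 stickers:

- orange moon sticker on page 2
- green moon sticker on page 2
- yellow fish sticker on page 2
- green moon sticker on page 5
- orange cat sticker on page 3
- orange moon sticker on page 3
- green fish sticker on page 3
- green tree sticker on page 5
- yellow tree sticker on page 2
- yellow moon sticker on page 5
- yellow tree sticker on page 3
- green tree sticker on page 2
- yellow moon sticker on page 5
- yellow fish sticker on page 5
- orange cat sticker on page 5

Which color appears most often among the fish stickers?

yellow

Counts by color (restricted to fish stickers): yellow 2, green 1.
The maximum is 2, held uniquely by yellow.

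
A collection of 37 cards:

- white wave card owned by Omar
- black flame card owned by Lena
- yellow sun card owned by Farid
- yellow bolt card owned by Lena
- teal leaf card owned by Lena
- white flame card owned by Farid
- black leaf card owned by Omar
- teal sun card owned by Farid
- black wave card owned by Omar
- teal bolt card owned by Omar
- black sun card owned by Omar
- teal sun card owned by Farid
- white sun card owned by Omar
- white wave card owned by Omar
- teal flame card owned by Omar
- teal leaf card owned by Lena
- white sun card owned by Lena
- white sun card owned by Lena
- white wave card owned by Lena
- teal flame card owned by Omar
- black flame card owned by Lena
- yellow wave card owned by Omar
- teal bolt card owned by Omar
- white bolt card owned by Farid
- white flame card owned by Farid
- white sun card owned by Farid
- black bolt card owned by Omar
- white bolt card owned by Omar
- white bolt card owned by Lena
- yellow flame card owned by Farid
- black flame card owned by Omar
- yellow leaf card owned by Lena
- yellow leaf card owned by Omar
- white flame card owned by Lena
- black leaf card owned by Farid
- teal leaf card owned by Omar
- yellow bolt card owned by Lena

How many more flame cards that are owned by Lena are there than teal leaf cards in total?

flame cards owned by Lena: 3.
teal leaf cards: 3.
3 − 3 = 0.

0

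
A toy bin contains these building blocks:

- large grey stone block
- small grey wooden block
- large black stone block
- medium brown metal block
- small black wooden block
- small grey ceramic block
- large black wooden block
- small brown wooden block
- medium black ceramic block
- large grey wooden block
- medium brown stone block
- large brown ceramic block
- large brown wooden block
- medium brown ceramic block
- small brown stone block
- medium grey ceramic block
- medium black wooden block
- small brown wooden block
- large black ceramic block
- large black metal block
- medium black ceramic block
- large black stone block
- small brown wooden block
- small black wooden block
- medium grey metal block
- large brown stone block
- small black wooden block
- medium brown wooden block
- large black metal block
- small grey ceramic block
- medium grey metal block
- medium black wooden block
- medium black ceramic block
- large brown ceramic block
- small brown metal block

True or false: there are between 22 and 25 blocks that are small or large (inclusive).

There are 23 blocks that are small or large.
The claim requires 22 ≤ 23 ≤ 25, which holds.

True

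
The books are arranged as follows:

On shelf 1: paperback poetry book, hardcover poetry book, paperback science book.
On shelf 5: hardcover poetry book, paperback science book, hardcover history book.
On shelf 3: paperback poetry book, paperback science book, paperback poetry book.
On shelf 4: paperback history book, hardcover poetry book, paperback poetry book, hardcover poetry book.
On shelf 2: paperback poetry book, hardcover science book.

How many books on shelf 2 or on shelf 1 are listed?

5

on shelf 1: 3; on shelf 2: 2; together 3 + 2 = 5.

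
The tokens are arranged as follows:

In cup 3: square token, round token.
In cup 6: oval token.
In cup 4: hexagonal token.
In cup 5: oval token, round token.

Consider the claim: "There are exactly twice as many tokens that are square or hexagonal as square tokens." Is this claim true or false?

There are 2 tokens that are square or hexagonal.
There is 1 square token.
The claim requires 2 = 2 × 1 = 2, which holds.

True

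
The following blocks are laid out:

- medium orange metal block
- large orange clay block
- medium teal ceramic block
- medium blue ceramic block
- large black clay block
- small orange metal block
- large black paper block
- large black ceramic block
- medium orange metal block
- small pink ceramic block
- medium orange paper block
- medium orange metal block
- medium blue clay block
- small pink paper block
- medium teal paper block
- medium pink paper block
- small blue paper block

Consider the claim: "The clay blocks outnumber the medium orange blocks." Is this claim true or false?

There are 3 clay blocks.
There are 4 medium orange blocks.
The claim requires 3 > 4, which does not hold.

False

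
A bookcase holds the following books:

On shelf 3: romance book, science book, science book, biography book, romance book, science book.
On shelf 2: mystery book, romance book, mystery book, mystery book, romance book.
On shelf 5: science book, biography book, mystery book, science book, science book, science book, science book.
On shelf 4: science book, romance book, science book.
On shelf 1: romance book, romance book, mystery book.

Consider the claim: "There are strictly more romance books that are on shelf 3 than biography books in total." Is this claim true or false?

False

|romance books on shelf 3| = 2.
|biography books| = 2.
The claim requires 2 > 2, which does not hold.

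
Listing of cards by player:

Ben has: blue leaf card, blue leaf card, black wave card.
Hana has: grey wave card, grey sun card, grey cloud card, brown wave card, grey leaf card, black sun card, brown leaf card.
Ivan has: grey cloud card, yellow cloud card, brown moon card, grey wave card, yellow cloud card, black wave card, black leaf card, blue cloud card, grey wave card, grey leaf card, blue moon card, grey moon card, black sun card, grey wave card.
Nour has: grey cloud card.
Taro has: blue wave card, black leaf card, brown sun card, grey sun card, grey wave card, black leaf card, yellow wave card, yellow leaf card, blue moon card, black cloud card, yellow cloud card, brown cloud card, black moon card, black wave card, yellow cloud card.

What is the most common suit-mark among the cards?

Counts by suit-mark: wave 11, cloud 10, leaf 9, sun 5, moon 5.
The maximum is 11, held uniquely by wave.

wave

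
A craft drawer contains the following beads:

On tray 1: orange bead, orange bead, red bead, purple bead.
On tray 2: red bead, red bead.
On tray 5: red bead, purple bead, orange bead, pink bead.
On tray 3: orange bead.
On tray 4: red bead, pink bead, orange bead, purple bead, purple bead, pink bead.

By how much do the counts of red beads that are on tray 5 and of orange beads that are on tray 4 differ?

red beads on tray 5: 1. orange beads on tray 4: 1.
|1 − 1| = 1 − 1 = 0.

0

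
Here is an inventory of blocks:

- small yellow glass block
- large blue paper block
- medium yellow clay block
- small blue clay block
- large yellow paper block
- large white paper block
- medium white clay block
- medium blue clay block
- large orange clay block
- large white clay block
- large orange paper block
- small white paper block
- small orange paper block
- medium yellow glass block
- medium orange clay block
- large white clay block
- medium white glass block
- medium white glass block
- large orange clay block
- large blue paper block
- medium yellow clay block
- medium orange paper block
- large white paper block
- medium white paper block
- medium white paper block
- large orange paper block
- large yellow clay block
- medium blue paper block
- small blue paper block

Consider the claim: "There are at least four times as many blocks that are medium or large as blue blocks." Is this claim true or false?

True

There are 24 blocks that are medium or large.
There are 6 blue blocks.
The claim requires 24 ≥ 4 × 6 = 24, which holds.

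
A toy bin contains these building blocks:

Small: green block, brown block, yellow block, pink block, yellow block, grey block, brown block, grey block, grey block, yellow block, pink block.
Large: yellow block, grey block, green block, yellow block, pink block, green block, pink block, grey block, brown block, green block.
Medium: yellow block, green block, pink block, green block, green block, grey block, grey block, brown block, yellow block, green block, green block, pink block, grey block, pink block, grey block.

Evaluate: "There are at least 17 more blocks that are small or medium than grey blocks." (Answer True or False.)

True

blocks that are small or medium: 26.
grey blocks: 9.
The claim requires 26 − 9 = 17 ≥ 17, which holds.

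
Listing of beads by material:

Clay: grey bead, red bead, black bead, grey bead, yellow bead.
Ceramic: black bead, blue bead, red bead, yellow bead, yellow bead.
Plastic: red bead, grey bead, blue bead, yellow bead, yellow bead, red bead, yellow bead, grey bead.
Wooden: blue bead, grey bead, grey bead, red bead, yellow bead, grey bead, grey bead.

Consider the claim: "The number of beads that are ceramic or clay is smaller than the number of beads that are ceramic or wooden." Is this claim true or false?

|beads that are ceramic or clay| = 10.
|beads that are ceramic or wooden| = 12.
The claim requires 10 < 12, which holds.

True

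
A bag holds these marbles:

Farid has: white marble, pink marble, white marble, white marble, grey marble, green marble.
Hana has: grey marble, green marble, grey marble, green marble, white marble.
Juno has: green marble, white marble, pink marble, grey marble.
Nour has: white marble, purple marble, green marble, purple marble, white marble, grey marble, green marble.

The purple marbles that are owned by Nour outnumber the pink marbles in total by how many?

0

purple marbles owned by Nour: 2.
pink marbles: 2.
2 − 2 = 0.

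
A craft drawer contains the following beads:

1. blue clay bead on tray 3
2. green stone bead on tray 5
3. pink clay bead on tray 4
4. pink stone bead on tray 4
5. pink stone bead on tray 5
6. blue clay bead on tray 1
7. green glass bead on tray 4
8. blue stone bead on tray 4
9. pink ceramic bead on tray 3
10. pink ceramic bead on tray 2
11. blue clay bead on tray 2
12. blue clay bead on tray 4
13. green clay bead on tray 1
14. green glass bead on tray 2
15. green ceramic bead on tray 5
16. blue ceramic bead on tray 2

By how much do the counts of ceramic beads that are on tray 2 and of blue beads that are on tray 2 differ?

0

ceramic beads on tray 2: 2. blue beads on tray 2: 2.
|2 − 2| = 2 − 2 = 0.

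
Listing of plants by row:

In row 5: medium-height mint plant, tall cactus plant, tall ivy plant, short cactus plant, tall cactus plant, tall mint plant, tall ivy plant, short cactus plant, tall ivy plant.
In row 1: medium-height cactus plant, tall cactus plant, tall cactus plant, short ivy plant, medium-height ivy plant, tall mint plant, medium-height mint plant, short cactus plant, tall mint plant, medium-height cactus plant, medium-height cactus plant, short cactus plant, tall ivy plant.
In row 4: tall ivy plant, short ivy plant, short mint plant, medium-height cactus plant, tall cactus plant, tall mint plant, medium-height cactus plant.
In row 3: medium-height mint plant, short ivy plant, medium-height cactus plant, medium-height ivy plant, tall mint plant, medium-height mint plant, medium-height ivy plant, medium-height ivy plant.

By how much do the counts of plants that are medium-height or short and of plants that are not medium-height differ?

plants that are medium-height or short: 22. plants that are not medium-height: 23.
|22 − 23| = 23 − 22 = 1.

1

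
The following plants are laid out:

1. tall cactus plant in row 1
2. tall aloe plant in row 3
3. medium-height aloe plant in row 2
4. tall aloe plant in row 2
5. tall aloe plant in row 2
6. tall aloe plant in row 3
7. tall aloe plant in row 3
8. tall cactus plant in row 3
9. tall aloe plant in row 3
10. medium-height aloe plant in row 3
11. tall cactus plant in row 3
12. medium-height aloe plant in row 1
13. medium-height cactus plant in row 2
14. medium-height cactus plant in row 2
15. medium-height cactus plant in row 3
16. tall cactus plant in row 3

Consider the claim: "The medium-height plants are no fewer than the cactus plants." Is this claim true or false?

|medium-height plants| = 6.
|cactus plants| = 7.
The claim requires 6 ≥ 7, which does not hold.

False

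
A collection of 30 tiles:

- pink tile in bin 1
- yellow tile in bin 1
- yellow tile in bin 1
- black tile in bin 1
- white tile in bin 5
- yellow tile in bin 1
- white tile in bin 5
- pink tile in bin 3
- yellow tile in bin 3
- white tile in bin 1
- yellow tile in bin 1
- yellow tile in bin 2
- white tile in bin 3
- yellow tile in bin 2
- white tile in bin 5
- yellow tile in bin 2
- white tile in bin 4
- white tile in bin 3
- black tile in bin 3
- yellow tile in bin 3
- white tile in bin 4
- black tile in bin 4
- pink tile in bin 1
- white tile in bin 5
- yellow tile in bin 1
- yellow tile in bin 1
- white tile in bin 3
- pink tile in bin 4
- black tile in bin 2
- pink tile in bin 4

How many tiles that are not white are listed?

20

Total tiles: 30; with the excluded value: 10; remaining 30 − 10 = 20.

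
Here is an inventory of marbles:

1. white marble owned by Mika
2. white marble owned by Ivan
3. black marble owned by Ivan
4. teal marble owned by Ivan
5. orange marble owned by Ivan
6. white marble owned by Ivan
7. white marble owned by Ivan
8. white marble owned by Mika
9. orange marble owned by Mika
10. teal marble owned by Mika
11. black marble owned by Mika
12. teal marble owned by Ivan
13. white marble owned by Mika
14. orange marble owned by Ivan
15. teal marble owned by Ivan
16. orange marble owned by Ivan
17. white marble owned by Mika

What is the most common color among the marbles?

white

Counts by color: white 7, teal 4, orange 4, black 2.
The maximum is 7, held uniquely by white.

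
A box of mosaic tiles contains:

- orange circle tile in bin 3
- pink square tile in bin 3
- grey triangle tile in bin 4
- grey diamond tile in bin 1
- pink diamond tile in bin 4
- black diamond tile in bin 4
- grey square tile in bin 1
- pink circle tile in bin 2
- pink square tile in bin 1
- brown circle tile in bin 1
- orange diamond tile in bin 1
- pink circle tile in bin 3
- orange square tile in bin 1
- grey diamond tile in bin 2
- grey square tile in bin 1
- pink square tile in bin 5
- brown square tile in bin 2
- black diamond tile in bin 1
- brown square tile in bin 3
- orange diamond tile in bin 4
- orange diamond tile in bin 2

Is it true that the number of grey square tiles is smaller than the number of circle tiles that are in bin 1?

False

There are 2 grey square tiles.
There is 1 circle tile in bin 1.
The claim requires 2 < 1, which does not hold.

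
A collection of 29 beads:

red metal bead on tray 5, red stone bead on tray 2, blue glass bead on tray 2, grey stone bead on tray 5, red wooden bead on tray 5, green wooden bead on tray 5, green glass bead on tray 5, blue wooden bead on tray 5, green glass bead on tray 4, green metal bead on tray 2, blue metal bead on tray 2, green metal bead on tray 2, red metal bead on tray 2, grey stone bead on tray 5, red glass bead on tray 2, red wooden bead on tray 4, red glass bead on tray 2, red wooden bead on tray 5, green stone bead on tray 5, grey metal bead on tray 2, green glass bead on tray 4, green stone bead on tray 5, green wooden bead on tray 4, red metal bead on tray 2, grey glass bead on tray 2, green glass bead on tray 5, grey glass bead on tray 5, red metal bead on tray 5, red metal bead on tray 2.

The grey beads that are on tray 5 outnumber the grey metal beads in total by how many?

2

grey beads on tray 5: 3.
grey metal beads: 1.
3 − 1 = 2.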